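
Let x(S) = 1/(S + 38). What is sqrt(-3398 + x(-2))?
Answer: I*sqrt(122327)/6 ≈ 58.292*I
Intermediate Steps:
x(S) = 1/(38 + S)
sqrt(-3398 + x(-2)) = sqrt(-3398 + 1/(38 - 2)) = sqrt(-3398 + 1/36) = sqrt(-122327/36) = I*sqrt(122327)/6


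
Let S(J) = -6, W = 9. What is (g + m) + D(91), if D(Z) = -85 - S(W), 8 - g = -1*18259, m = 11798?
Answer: 29986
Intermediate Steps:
g = 18267 (g = 8 - (-1)*18259 = 8 - 1*(-18259) = 8 + 18259 = 18267)
D(Z) = -79 (D(Z) = -85 - 1*(-6) = -85 + 6 = -79)
(g + m) + D(91) = (18267 + 11798) - 79 = 30065 - 79 = 29986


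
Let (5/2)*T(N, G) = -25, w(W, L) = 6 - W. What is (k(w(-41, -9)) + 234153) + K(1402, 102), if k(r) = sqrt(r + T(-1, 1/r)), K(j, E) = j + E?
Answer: 235657 + sqrt(37) ≈ 2.3566e+5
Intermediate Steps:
T(N, G) = -10 (T(N, G) = (2/5)*(-25) = -10)
K(j, E) = E + j
k(r) = sqrt(-10 + r) (k(r) = sqrt(r - 10) = sqrt(-10 + r))
(k(w(-41, -9)) + 234153) + K(1402, 102) = (sqrt(-10 + (6 - 1*(-41))) + 234153) + (102 + 1402) = (sqrt(-10 + (6 + 41)) + 234153) + 1504 = (sqrt(-10 + 47) + 234153) + 1504 = (sqrt(37) + 234153) + 1504 = (234153 + sqrt(37)) + 1504 = 235657 + sqrt(37)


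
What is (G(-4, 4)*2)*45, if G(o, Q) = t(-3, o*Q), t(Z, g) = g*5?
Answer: -7200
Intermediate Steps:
t(Z, g) = 5*g
G(o, Q) = 5*Q*o (G(o, Q) = 5*(o*Q) = 5*(Q*o) = 5*Q*o)
(G(-4, 4)*2)*45 = ((5*4*(-4))*2)*45 = -80*2*45 = -160*45 = -7200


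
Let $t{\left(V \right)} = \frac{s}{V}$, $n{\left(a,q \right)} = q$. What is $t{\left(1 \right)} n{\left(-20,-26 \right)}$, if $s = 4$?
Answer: $-104$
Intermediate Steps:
$t{\left(V \right)} = \frac{4}{V}$
$t{\left(1 \right)} n{\left(-20,-26 \right)} = \frac{4}{1} \left(-26\right) = 4 \cdot 1 \left(-26\right) = 4 \left(-26\right) = -104$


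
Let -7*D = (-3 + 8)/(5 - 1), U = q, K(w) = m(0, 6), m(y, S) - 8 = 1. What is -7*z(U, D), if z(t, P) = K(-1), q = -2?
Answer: -63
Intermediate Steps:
m(y, S) = 9 (m(y, S) = 8 + 1 = 9)
K(w) = 9
U = -2
D = -5/28 (D = -(-3 + 8)/(7*(5 - 1)) = -5/(7*4) = -⅐*5/4 = -5/28 ≈ -0.17857)
z(t, P) = 9
-7*z(U, D) = -7*9 = -63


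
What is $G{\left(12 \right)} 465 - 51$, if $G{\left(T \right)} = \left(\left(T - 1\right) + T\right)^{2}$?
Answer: $245934$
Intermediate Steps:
$G{\left(T \right)} = \left(-1 + 2 T\right)^{2}$ ($G{\left(T \right)} = \left(\left(-1 + T\right) + T\right)^{2} = \left(-1 + 2 T\right)^{2}$)
$G{\left(12 \right)} 465 - 51 = \left(-1 + 2 \cdot 12\right)^{2} \cdot 465 - 51 = \left(-1 + 24\right)^{2} \cdot 465 - 51 = 23^{2} \cdot 465 - 51 = 529 \cdot 465 - 51 = 245985 - 51 = 245934$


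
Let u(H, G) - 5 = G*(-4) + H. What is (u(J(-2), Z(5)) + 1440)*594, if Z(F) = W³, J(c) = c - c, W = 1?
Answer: 855954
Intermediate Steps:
J(c) = 0
Z(F) = 1 (Z(F) = 1³ = 1)
u(H, G) = 5 + H - 4*G (u(H, G) = 5 + (G*(-4) + H) = 5 + (-4*G + H) = 5 + (H - 4*G) = 5 + H - 4*G)
(u(J(-2), Z(5)) + 1440)*594 = ((5 + 0 - 4*1) + 1440)*594 = ((5 + 0 - 4) + 1440)*594 = (1 + 1440)*594 = 1441*594 = 855954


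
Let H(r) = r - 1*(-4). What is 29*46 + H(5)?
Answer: 1343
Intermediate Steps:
H(r) = 4 + r (H(r) = r + 4 = 4 + r)
29*46 + H(5) = 29*46 + (4 + 5) = 1334 + 9 = 1343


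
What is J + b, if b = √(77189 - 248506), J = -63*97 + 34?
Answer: -6077 + I*√171317 ≈ -6077.0 + 413.9*I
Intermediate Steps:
J = -6077 (J = -6111 + 34 = -6077)
b = I*√171317 (b = √(-171317) = I*√171317 ≈ 413.9*I)
J + b = -6077 + I*√171317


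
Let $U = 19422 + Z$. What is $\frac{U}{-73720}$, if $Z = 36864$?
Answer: $- \frac{28143}{36860} \approx -0.76351$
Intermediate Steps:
$U = 56286$ ($U = 19422 + 36864 = 56286$)
$\frac{U}{-73720} = \frac{56286}{-73720} = 56286 \left(- \frac{1}{73720}\right) = - \frac{28143}{36860}$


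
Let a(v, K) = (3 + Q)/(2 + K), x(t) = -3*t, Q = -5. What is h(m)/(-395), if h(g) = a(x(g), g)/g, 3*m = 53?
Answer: 18/1235165 ≈ 1.4573e-5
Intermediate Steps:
m = 53/3 (m = (⅓)*53 = 53/3 ≈ 17.667)
a(v, K) = -2/(2 + K) (a(v, K) = (3 - 5)/(2 + K) = -2/(2 + K))
h(g) = -2/(g*(2 + g)) (h(g) = (-2/(2 + g))/g = -2/(g*(2 + g)))
h(m)/(-395) = -2/(53/3*(2 + 53/3))/(-395) = -2*3/53/59/3*(-1/395) = -2*3/53*3/59*(-1/395) = -18/3127*(-1/395) = 18/1235165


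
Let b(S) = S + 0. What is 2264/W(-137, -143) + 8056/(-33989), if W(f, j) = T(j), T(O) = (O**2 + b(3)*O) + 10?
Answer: -42205292/340399835 ≈ -0.12399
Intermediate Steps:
b(S) = S
T(O) = 10 + O**2 + 3*O (T(O) = (O**2 + 3*O) + 10 = 10 + O**2 + 3*O)
W(f, j) = 10 + j**2 + 3*j
2264/W(-137, -143) + 8056/(-33989) = 2264/(10 + (-143)**2 + 3*(-143)) + 8056/(-33989) = 2264/(10 + 20449 - 429) + 8056*(-1/33989) = 2264/20030 - 8056/33989 = 2264*(1/20030) - 8056/33989 = 1132/10015 - 8056/33989 = -42205292/340399835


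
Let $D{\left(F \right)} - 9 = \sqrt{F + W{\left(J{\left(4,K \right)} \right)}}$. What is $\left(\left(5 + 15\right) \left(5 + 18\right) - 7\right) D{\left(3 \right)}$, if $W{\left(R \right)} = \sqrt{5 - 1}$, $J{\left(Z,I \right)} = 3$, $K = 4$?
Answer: $4077 + 453 \sqrt{5} \approx 5089.9$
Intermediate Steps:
$W{\left(R \right)} = 2$ ($W{\left(R \right)} = \sqrt{4} = 2$)
$D{\left(F \right)} = 9 + \sqrt{2 + F}$ ($D{\left(F \right)} = 9 + \sqrt{F + 2} = 9 + \sqrt{2 + F}$)
$\left(\left(5 + 15\right) \left(5 + 18\right) - 7\right) D{\left(3 \right)} = \left(\left(5 + 15\right) \left(5 + 18\right) - 7\right) \left(9 + \sqrt{2 + 3}\right) = \left(20 \cdot 23 - 7\right) \left(9 + \sqrt{5}\right) = \left(460 - 7\right) \left(9 + \sqrt{5}\right) = 453 \left(9 + \sqrt{5}\right) = 4077 + 453 \sqrt{5}$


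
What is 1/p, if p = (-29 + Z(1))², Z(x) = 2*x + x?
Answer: 1/676 ≈ 0.0014793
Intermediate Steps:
Z(x) = 3*x
p = 676 (p = (-29 + 3*1)² = (-29 + 3)² = (-26)² = 676)
1/p = 1/676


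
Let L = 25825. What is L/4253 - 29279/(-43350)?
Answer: 1244037337/184367550 ≈ 6.7476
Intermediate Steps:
L/4253 - 29279/(-43350) = 25825/4253 - 29279/(-43350) = 25825*(1/4253) - 29279*(-1/43350) = 25825/4253 + 29279/43350 = 1244037337/184367550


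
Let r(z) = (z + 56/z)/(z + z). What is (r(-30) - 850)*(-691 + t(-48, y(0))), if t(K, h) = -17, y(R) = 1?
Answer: 45106798/75 ≈ 6.0142e+5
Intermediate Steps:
r(z) = (z + 56/z)/(2*z) (r(z) = (z + 56/z)/((2*z)) = (z + 56/z)*(1/(2*z)) = (z + 56/z)/(2*z))
(r(-30) - 850)*(-691 + t(-48, y(0))) = ((1/2 + 28/(-30)**2) - 850)*(-691 - 17) = ((1/2 + 28*(1/900)) - 850)*(-708) = ((1/2 + 7/225) - 850)*(-708) = (239/450 - 850)*(-708) = -382261/450*(-708) = 45106798/75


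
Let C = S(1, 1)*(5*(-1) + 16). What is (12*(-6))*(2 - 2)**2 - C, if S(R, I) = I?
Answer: -11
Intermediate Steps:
C = 11 (C = 1*(5*(-1) + 16) = 1*(-5 + 16) = 1*11 = 11)
(12*(-6))*(2 - 2)**2 - C = (12*(-6))*(2 - 2)**2 - 1*11 = -72*0**2 - 11 = -72*0 - 11 = 0 - 11 = -11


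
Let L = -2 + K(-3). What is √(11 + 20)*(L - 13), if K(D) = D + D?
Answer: -21*√31 ≈ -116.92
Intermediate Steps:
K(D) = 2*D
L = -8 (L = -2 + 2*(-3) = -2 - 6 = -8)
√(11 + 20)*(L - 13) = √(11 + 20)*(-8 - 13) = √31*(-21) = -21*√31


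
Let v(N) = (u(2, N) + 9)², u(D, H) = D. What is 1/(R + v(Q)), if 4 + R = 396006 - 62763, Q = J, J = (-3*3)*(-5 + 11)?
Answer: 1/333360 ≈ 2.9998e-6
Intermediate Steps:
J = -54 (J = -9*6 = -54)
Q = -54
R = 333239 (R = -4 + (396006 - 62763) = -4 + 333243 = 333239)
v(N) = 121 (v(N) = (2 + 9)² = 11² = 121)
1/(R + v(Q)) = 1/(333239 + 121) = 1/333360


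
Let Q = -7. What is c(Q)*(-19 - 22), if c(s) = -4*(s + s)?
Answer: -2296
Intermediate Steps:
c(s) = -8*s
c(Q)*(-19 - 22) = (-8*(-7))*(-19 - 22) = 56*(-41) = -2296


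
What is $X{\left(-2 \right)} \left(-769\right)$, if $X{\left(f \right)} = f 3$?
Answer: $4614$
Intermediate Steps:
$X{\left(f \right)} = 3 f$
$X{\left(-2 \right)} \left(-769\right) = 3 \left(-2\right) \left(-769\right) = \left(-6\right) \left(-769\right) = 4614$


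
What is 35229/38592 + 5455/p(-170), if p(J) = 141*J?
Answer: 2347851/3426112 ≈ 0.68528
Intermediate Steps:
35229/38592 + 5455/p(-170) = 35229/38592 + 5455/((141*(-170))) = 35229*(1/38592) + 5455/(-23970) = 11743/12864 + 5455*(-1/23970) = 11743/12864 - 1091/4794 = 2347851/3426112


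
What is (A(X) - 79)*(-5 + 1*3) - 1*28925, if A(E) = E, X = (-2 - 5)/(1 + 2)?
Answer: -86287/3 ≈ -28762.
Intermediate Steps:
X = -7/3 ≈ -2.3333
(A(X) - 79)*(-5 + 1*3) - 1*28925 = (-7/3 - 79)*(-5 + 1*3) - 1*28925 = -244*(-5 + 3)/3 - 28925 = -244/3*(-2) - 28925 = 488/3 - 28925 = -86287/3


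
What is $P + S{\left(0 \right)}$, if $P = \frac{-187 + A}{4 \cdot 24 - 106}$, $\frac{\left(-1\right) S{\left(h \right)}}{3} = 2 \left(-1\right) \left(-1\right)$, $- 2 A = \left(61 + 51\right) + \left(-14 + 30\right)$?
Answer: $\frac{191}{10} \approx 19.1$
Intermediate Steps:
$A = -64$ ($A = - \frac{\left(61 + 51\right) + \left(-14 + 30\right)}{2} = - \frac{112 + 16}{2} = \left(- \frac{1}{2}\right) 128 = -64$)
$S{\left(h \right)} = -6$ ($S{\left(h \right)} = - 3 \cdot 2 \left(-1\right) \left(-1\right) = - 3 \left(\left(-2\right) \left(-1\right)\right) = \left(-3\right) 2 = -6$)
$P = \frac{251}{10}$ ($P = \frac{-187 - 64}{4 \cdot 24 - 106} = - \frac{251}{96 - 106} = - \frac{251}{-10} = \left(-251\right) \left(- \frac{1}{10}\right) = \frac{251}{10} \approx 25.1$)
$P + S{\left(0 \right)} = \frac{251}{10} - 6 = \frac{191}{10}$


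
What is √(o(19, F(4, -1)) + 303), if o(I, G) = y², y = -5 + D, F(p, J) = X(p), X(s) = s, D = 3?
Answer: √307 ≈ 17.521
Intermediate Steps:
F(p, J) = p
y = -2 (y = -5 + 3 = -2)
o(I, G) = 4 (o(I, G) = (-2)² = 4)
√(o(19, F(4, -1)) + 303) = √(4 + 303) = √307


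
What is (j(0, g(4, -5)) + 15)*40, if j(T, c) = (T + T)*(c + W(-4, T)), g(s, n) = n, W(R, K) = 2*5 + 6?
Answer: 600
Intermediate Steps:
W(R, K) = 16 (W(R, K) = 10 + 6 = 16)
j(T, c) = 2*T*(16 + c) (j(T, c) = (T + T)*(c + 16) = (2*T)*(16 + c) = 2*T*(16 + c))
(j(0, g(4, -5)) + 15)*40 = (2*0*(16 - 5) + 15)*40 = (2*0*11 + 15)*40 = (0 + 15)*40 = 15*40 = 600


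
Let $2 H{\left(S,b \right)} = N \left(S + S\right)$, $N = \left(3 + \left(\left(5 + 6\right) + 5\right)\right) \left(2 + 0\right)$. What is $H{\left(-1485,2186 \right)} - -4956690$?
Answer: $4900260$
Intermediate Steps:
$N = 38$ ($N = \left(3 + \left(11 + 5\right)\right) 2 = \left(3 + 16\right) 2 = 19 \cdot 2 = 38$)
$H{\left(S,b \right)} = 38 S$ ($H{\left(S,b \right)} = \frac{38 \left(S + S\right)}{2} = \frac{38 \cdot 2 S}{2} = \frac{76 S}{2} = 38 S$)
$H{\left(-1485,2186 \right)} - -4956690 = 38 \left(-1485\right) - -4956690 = -56430 + 4956690 = 4900260$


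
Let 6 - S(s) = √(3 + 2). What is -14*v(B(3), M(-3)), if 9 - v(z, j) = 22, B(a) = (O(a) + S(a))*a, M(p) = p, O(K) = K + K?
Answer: 182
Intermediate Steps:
S(s) = 6 - √5 (S(s) = 6 - √(3 + 2) = 6 - √5)
O(K) = 2*K
B(a) = a*(6 - √5 + 2*a) (B(a) = (2*a + (6 - √5))*a = (6 - √5 + 2*a)*a = a*(6 - √5 + 2*a))
v(z, j) = -13 (v(z, j) = 9 - 1*22 = 9 - 22 = -13)
-14*v(B(3), M(-3)) = -14*(-13) = 182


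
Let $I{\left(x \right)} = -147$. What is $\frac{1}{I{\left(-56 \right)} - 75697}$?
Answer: $- \frac{1}{75844} \approx -1.3185 \cdot 10^{-5}$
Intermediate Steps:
$\frac{1}{I{\left(-56 \right)} - 75697} = \frac{1}{-147 - 75697} = \frac{1}{-75844} = - \frac{1}{75844}$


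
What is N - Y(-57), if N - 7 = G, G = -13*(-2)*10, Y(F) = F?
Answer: 324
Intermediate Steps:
G = 260 (G = 26*10 = 260)
N = 267 (N = 7 + 260 = 267)
N - Y(-57) = 267 - 1*(-57) = 267 + 57 = 324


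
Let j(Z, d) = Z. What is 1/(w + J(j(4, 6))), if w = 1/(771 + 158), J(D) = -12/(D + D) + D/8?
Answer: -929/928 ≈ -1.0011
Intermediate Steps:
J(D) = -6/D + D/8 (J(D) = -12*1/(2*D) + D*(⅛) = -6/D + D/8)
w = 1/929 ≈ 0.0010764
1/(w + J(j(4, 6))) = 1/(1/929 + (-6/4 + (⅛)*4)) = 1/(1/929 + (-6*¼ + ½)) = 1/(1/929 + (-3/2 + ½)) = 1/(1/929 - 1) = 1/(-928/929) = -929/928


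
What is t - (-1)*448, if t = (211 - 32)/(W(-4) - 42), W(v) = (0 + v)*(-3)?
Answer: 13261/30 ≈ 442.03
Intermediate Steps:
W(v) = -3*v (W(v) = v*(-3) = -3*v)
t = -179/30 (t = (211 - 32)/(-3*(-4) - 42) = 179/(12 - 42) = 179/(-30) = 179*(-1/30) = -179/30 ≈ -5.9667)
t - (-1)*448 = -179/30 - (-1)*448 = -179/30 - 1*(-448) = -179/30 + 448 = 13261/30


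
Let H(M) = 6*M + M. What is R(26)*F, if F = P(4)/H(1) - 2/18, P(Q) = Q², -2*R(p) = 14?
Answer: -137/9 ≈ -15.222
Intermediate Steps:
H(M) = 7*M
R(p) = -7 (R(p) = -½*14 = -7)
F = 137/63 (F = 4²/((7*1)) - 2/18 = 16/7 - 2*1/18 = 16*(⅐) - ⅑ = 16/7 - ⅑ = 137/63 ≈ 2.1746)
R(26)*F = -7*137/63 = -137/9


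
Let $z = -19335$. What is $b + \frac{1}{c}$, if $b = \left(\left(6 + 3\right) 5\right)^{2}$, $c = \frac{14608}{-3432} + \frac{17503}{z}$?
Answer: $\frac{2627001870}{1297409} \approx 2024.8$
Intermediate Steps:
$c = - \frac{1297409}{251355}$ ($c = \frac{14608}{-3432} + \frac{17503}{-19335} = 14608 \left(- \frac{1}{3432}\right) + 17503 \left(- \frac{1}{19335}\right) = - \frac{166}{39} - \frac{17503}{19335} = - \frac{1297409}{251355} \approx -5.1617$)
$b = 2025$ ($b = \left(9 \cdot 5\right)^{2} = 45^{2} = 2025$)
$b + \frac{1}{c} = 2025 + \frac{1}{- \frac{1297409}{251355}} = 2025 - \frac{251355}{1297409} = \frac{2627001870}{1297409}$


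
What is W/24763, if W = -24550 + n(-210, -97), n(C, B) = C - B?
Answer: -24663/24763 ≈ -0.99596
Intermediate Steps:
W = -24663 (W = -24550 + (-210 - 1*(-97)) = -24550 + (-210 + 97) = -24550 - 113 = -24663)
W/24763 = -24663/24763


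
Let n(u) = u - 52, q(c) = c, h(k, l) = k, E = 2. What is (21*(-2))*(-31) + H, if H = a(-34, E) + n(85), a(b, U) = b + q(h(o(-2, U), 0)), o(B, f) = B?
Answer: 1299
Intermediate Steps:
a(b, U) = -2 + b (a(b, U) = b - 2 = -2 + b)
n(u) = -52 + u
H = -3 (H = (-2 - 34) + (-52 + 85) = -36 + 33 = -3)
(21*(-2))*(-31) + H = (21*(-2))*(-31) - 3 = -42*(-31) - 3 = 1302 - 3 = 1299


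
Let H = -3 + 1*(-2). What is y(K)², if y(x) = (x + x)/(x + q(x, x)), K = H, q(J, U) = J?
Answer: 1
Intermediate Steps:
H = -5 (H = -3 - 2 = -5)
K = -5
y(x) = 1 (y(x) = (x + x)/(x + x) = (2*x)/((2*x)) = (2*x)*(1/(2*x)) = 1)
y(K)² = 1² = 1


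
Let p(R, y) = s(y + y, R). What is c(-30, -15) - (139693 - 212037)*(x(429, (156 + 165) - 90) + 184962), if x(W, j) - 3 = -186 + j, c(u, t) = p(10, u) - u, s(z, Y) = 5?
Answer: 13384363475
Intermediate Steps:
p(R, y) = 5
c(u, t) = 5 - u
x(W, j) = -183 + j (x(W, j) = 3 + (-186 + j) = -183 + j)
c(-30, -15) - (139693 - 212037)*(x(429, (156 + 165) - 90) + 184962) = (5 - 1*(-30)) - (139693 - 212037)*((-183 + ((156 + 165) - 90)) + 184962) = (5 + 30) - (-72344)*((-183 + (321 - 90)) + 184962) = 35 - (-72344)*((-183 + 231) + 184962) = 35 - (-72344)*(48 + 184962) = 35 - (-72344)*185010 = 35 - 1*(-13384363440) = 35 + 13384363440 = 13384363475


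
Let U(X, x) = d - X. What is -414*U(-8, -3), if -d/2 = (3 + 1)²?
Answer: 9936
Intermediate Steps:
d = -32 (d = -2*(3 + 1)² = -2*4² = -2*16 = -32)
U(X, x) = -32 - X
-414*U(-8, -3) = -414*(-32 - 1*(-8)) = -414*(-32 + 8) = -414*(-24) = 9936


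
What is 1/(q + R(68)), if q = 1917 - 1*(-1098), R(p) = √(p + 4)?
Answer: 335/1010017 - 2*√2/3030051 ≈ 0.00033074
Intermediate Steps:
R(p) = √(4 + p)
q = 3015 (q = 1917 + 1098 = 3015)
1/(q + R(68)) = 1/(3015 + √(4 + 68)) = 1/(3015 + √72) = 1/(3015 + 6*√2)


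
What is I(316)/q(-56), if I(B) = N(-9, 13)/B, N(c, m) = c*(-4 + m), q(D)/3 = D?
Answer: 27/17696 ≈ 0.0015258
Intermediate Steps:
q(D) = 3*D
I(B) = -81/B (I(B) = (-9*(-4 + 13))/B = (-9*9)/B = -81/B)
I(316)/q(-56) = (-81/316)/((3*(-56))) = -81*1/316/(-168) = -81/316*(-1/168) = 27/17696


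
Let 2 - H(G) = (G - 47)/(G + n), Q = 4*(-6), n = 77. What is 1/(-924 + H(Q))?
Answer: -53/48795 ≈ -0.0010862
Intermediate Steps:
Q = -24
H(G) = 2 - (-47 + G)/(77 + G) (H(G) = 2 - (G - 47)/(G + 77) = 2 - (-47 + G)/(77 + G))
1/(-924 + H(Q)) = 1/(-924 + (201 - 24)/(77 - 24)) = 1/(-924 + 177/53) = 1/(-48795/53) = -53/48795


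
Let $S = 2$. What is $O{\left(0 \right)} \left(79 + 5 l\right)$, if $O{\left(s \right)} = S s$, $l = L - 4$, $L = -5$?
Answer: $0$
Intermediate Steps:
$l = -9$ ($l = -5 - 4 = -9$)
$O{\left(s \right)} = 2 s$
$O{\left(0 \right)} \left(79 + 5 l\right) = 2 \cdot 0 \left(79 + 5 \left(-9\right)\right) = 0 \left(79 - 45\right) = 0 \cdot 34 = 0$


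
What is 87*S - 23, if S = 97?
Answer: 8416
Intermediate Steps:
87*S - 23 = 87*97 - 23 = 8439 - 23 = 8416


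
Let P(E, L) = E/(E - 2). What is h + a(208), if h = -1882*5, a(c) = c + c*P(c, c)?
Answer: -926174/103 ≈ -8992.0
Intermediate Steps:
P(E, L) = E/(-2 + E)
a(c) = c + c²/(-2 + c) (a(c) = c + c*(c/(-2 + c)) = c + c²/(-2 + c))
h = -9410
h + a(208) = -9410 + 2*208*(-1 + 208)/(-2 + 208) = -9410 + 2*208*207/206 = -9410 + 2*208*(1/206)*207 = -9410 + 43056/103 = -926174/103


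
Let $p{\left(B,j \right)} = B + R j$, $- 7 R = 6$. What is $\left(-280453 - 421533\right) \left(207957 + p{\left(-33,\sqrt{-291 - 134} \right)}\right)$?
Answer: $-145959737064 + \frac{21059580 i \sqrt{17}}{7} \approx -1.4596 \cdot 10^{11} + 1.2404 \cdot 10^{7} i$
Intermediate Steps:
$R = - \frac{6}{7}$ ($R = \left(- \frac{1}{7}\right) 6 = - \frac{6}{7} \approx -0.85714$)
$p{\left(B,j \right)} = B - \frac{6 j}{7}$
$\left(-280453 - 421533\right) \left(207957 + p{\left(-33,\sqrt{-291 - 134} \right)}\right) = \left(-280453 - 421533\right) \left(207957 - \left(33 + \frac{6 \sqrt{-291 - 134}}{7}\right)\right) = - 701986 \left(207957 - \left(33 + \frac{6 \sqrt{-425}}{7}\right)\right) = - 701986 \left(207957 - \left(33 + \frac{6 \cdot 5 i \sqrt{17}}{7}\right)\right) = - 701986 \left(207957 - \left(33 + \frac{30 i \sqrt{17}}{7}\right)\right) = - 701986 \left(207924 - \frac{30 i \sqrt{17}}{7}\right) = -145959737064 + \frac{21059580 i \sqrt{17}}{7}$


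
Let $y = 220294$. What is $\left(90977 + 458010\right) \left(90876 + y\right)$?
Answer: $170828284790$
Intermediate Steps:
$\left(90977 + 458010\right) \left(90876 + y\right) = \left(90977 + 458010\right) \left(90876 + 220294\right) = 548987 \cdot 311170 = 170828284790$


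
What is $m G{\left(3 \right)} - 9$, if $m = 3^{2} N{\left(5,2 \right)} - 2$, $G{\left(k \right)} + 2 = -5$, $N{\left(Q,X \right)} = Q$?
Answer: $-310$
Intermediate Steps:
$G{\left(k \right)} = -7$ ($G{\left(k \right)} = -2 - 5 = -7$)
$m = 43$ ($m = 3^{2} \cdot 5 - 2 = 9 \cdot 5 - 2 = 45 - 2 = 43$)
$m G{\left(3 \right)} - 9 = 43 \left(-7\right) - 9 = -301 - 9 = -310$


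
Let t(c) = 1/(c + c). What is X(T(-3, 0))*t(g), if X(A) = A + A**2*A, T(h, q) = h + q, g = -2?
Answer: 15/2 ≈ 7.5000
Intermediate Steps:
t(c) = 1/(2*c)
X(A) = A + A**3
X(T(-3, 0))*t(g) = ((-3 + 0) + (-3 + 0)**3)*((1/2)/(-2)) = (-3 + (-3)**3)*((1/2)*(-1/2)) = (-3 - 27)*(-1/4) = -30*(-1/4) = 15/2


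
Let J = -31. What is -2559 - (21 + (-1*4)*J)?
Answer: -2704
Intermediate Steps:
-2559 - (21 + (-1*4)*J) = -2559 - (21 - 1*4*(-31)) = -2559 - (21 - 4*(-31)) = -2559 - (21 + 124) = -2559 - 1*145 = -2559 - 145 = -2704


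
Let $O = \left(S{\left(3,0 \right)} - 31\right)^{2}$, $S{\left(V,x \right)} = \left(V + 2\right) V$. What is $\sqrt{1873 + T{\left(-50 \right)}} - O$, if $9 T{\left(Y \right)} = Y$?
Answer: $-256 + \frac{49 \sqrt{7}}{3} \approx -212.79$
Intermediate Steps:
$S{\left(V,x \right)} = V \left(2 + V\right)$ ($S{\left(V,x \right)} = \left(2 + V\right) V = V \left(2 + V\right)$)
$T{\left(Y \right)} = \frac{Y}{9}$
$O = 256$ ($O = \left(3 \left(2 + 3\right) - 31\right)^{2} = \left(3 \cdot 5 - 31\right)^{2} = \left(15 - 31\right)^{2} = \left(-16\right)^{2} = 256$)
$\sqrt{1873 + T{\left(-50 \right)}} - O = \sqrt{1873 + \frac{1}{9} \left(-50\right)} - 256 = \sqrt{1873 - \frac{50}{9}} - 256 = \sqrt{\frac{16807}{9}} - 256 = \frac{49 \sqrt{7}}{3} - 256 = -256 + \frac{49 \sqrt{7}}{3}$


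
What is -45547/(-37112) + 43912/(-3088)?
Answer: -93063313/7162616 ≈ -12.993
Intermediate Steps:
-45547/(-37112) + 43912/(-3088) = -45547*(-1/37112) + 43912*(-1/3088) = 45547/37112 - 5489/386 = -93063313/7162616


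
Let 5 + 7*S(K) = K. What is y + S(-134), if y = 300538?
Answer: 2103627/7 ≈ 3.0052e+5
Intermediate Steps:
S(K) = -5/7 + K/7
y + S(-134) = 300538 + (-5/7 + (⅐)*(-134)) = 300538 + (-5/7 - 134/7) = 300538 - 139/7 = 2103627/7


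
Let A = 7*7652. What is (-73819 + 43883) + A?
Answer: 23628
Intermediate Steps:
A = 53564
(-73819 + 43883) + A = (-73819 + 43883) + 53564 = -29936 + 53564 = 23628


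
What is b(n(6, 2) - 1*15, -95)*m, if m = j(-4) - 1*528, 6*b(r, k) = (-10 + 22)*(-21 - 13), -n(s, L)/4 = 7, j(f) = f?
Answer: 36176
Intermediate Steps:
n(s, L) = -28 (n(s, L) = -4*7 = -28)
b(r, k) = -68 (b(r, k) = ((-10 + 22)*(-21 - 13))/6 = (12*(-34))/6 = (1/6)*(-408) = -68)
m = -532 (m = -4 - 1*528 = -4 - 528 = -532)
b(n(6, 2) - 1*15, -95)*m = -68*(-532) = 36176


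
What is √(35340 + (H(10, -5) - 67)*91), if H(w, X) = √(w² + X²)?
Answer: √(29243 + 455*√5) ≈ 173.96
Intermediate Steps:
H(w, X) = √(X² + w²)
√(35340 + (H(10, -5) - 67)*91) = √(35340 + (√((-5)² + 10²) - 67)*91) = √(35340 + (√(25 + 100) - 67)*91) = √(35340 + (√125 - 67)*91) = √(35340 + (5*√5 - 67)*91) = √(35340 + (-67 + 5*√5)*91) = √(35340 + (-6097 + 455*√5)) = √(29243 + 455*√5)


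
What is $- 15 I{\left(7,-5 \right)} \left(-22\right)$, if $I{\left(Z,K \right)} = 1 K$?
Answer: $-1650$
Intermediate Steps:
$I{\left(Z,K \right)} = K$
$- 15 I{\left(7,-5 \right)} \left(-22\right) = \left(-15\right) \left(-5\right) \left(-22\right) = 75 \left(-22\right) = -1650$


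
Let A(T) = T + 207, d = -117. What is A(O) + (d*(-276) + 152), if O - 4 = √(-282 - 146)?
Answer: 32655 + 2*I*√107 ≈ 32655.0 + 20.688*I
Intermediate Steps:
O = 4 + 2*I*√107 (O = 4 + √(-282 - 146) = 4 + √(-428) = 4 + 2*I*√107 ≈ 4.0 + 20.688*I)
A(T) = 207 + T
A(O) + (d*(-276) + 152) = (207 + (4 + 2*I*√107)) + (-117*(-276) + 152) = (211 + 2*I*√107) + (32292 + 152) = (211 + 2*I*√107) + 32444 = 32655 + 2*I*√107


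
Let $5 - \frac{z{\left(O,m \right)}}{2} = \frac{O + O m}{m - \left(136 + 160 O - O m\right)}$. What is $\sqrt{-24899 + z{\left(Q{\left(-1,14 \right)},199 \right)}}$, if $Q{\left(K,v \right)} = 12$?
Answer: $\frac{i \sqrt{780030681}}{177} \approx 157.79 i$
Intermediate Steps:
$z{\left(O,m \right)} = 10 - \frac{2 \left(O + O m\right)}{-136 + m - 160 O + O m}$ ($z{\left(O,m \right)} = 10 - 2 \frac{O + O m}{m - \left(136 + 160 O - O m\right)} = 10 - 2 \frac{O + O m}{-136 + m - 160 O + O m} = 10 - \frac{2 \left(O + O m\right)}{-136 + m - 160 O + O m}$)
$\sqrt{-24899 + z{\left(Q{\left(-1,14 \right)},199 \right)}} = \sqrt{-24899 + \frac{2 \left(-680 - 9612 + 5 \cdot 199 + 4 \cdot 12 \cdot 199\right)}{-136 + 199 - 1920 + 12 \cdot 199}} = \sqrt{-24899 + \frac{2 \left(-680 - 9612 + 995 + 9552\right)}{-136 + 199 - 1920 + 2388}} = \sqrt{-24899 + 2 \cdot \frac{1}{531} \cdot 255} = \sqrt{-24899 + \frac{170}{177}} = \sqrt{- \frac{4406953}{177}} = \frac{i \sqrt{780030681}}{177}$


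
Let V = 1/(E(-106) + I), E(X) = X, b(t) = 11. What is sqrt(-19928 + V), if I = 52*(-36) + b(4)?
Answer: I*sqrt(77103207559)/1967 ≈ 141.17*I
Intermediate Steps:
I = -1861 (I = 52*(-36) + 11 = -1872 + 11 = -1861)
V = -1/1967 (V = 1/(-106 - 1861) = 1/(-1967) = -1/1967 ≈ -0.00050839)
sqrt(-19928 + V) = sqrt(-19928 - 1/1967) = sqrt(-39198377/1967) = I*sqrt(77103207559)/1967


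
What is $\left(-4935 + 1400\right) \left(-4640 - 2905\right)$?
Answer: $26671575$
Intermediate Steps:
$\left(-4935 + 1400\right) \left(-4640 - 2905\right) = \left(-3535\right) \left(-7545\right) = 26671575$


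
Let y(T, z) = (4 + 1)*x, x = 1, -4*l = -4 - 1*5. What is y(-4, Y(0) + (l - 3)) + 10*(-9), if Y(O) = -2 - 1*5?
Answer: -85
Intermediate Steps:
l = 9/4 (l = -(-4 - 1*5)/4 = -(-4 - 5)/4 = -¼*(-9) = 9/4 ≈ 2.2500)
Y(O) = -7 (Y(O) = -2 - 5 = -7)
y(T, z) = 5 (y(T, z) = (4 + 1)*1 = 5*1 = 5)
y(-4, Y(0) + (l - 3)) + 10*(-9) = 5 + 10*(-9) = 5 - 90 = -85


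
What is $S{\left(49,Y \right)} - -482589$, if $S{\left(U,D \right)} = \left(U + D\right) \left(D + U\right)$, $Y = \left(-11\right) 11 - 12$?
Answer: $489645$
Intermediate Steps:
$Y = -133$ ($Y = -121 - 12 = -133$)
$S{\left(U,D \right)} = \left(D + U\right)^{2}$ ($S{\left(U,D \right)} = \left(D + U\right) \left(D + U\right) = \left(D + U\right)^{2}$)
$S{\left(49,Y \right)} - -482589 = \left(-133 + 49\right)^{2} - -482589 = \left(-84\right)^{2} + 482589 = 7056 + 482589 = 489645$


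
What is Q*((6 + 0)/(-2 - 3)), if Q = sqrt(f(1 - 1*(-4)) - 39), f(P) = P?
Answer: -6*I*sqrt(34)/5 ≈ -6.9971*I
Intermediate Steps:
Q = I*sqrt(34) (Q = sqrt((1 - 1*(-4)) - 39) = sqrt((1 + 4) - 39) = sqrt(5 - 39) = sqrt(-34) = I*sqrt(34) ≈ 5.8309*I)
Q*((6 + 0)/(-2 - 3)) = (I*sqrt(34))*((6 + 0)/(-2 - 3)) = (I*sqrt(34))*(6/(-5)) = (I*sqrt(34))*(6*(-1/5)) = (I*sqrt(34))*(-6/5) = -6*I*sqrt(34)/5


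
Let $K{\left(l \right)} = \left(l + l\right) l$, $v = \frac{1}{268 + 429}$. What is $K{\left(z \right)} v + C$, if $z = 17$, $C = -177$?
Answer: $- \frac{7223}{41} \approx -176.17$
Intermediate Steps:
$v = \frac{1}{697} \approx 0.0014347$
$K{\left(l \right)} = 2 l^{2}$ ($K{\left(l \right)} = 2 l l = 2 l^{2}$)
$K{\left(z \right)} v + C = 2 \cdot 17^{2} \cdot \frac{1}{697} - 177 = 2 \cdot 289 \cdot \frac{1}{697} - 177 = 578 \cdot \frac{1}{697} - 177 = \frac{34}{41} - 177 = - \frac{7223}{41}$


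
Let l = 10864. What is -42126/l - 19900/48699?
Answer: -161977691/37790424 ≈ -4.2862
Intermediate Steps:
-42126/l - 19900/48699 = -42126/10864 - 19900/48699 = -42126*1/10864 - 19900*1/48699 = -3009/776 - 19900/48699 = -161977691/37790424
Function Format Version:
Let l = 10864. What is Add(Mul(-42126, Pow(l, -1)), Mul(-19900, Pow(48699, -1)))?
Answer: Rational(-161977691, 37790424) ≈ -4.2862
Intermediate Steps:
Add(Mul(-42126, Pow(l, -1)), Mul(-19900, Pow(48699, -1))) = Add(Mul(-42126, Pow(10864, -1)), Mul(-19900, Pow(48699, -1))) = Add(Mul(-42126, Rational(1, 10864)), Mul(-19900, Rational(1, 48699))) = Add(Rational(-3009, 776), Rational(-19900, 48699)) = Rational(-161977691, 37790424)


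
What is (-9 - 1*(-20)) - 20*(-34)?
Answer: 691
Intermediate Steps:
(-9 - 1*(-20)) - 20*(-34) = (-9 + 20) + 680 = 11 + 680 = 691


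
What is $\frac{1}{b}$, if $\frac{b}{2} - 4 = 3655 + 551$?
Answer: $\frac{1}{8420} \approx 0.00011876$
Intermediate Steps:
$b = 8420$ ($b = 8 + 2 \left(3655 + 551\right) = 8 + 2 \cdot 4206 = 8 + 8412 = 8420$)
$\frac{1}{b} = \frac{1}{8420}$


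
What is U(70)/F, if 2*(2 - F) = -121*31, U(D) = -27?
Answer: -54/3755 ≈ -0.014381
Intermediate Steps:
F = 3755/2 (F = 2 - (-121)*31/2 = 2 - ½*(-3751) = 2 + 3751/2 = 3755/2 ≈ 1877.5)
U(70)/F = -27/3755/2 = -27*2/3755 = -54/3755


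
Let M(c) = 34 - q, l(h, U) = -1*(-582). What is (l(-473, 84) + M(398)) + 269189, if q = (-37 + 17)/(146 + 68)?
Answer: 28869145/107 ≈ 2.6981e+5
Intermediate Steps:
q = -10/107 (q = -20/214 = -20*1/214 = -10/107 ≈ -0.093458)
l(h, U) = 582
M(c) = 3648/107 (M(c) = 34 - 1*(-10/107) = 34 + 10/107 = 3648/107)
(l(-473, 84) + M(398)) + 269189 = (582 + 3648/107) + 269189 = 65922/107 + 269189 = 28869145/107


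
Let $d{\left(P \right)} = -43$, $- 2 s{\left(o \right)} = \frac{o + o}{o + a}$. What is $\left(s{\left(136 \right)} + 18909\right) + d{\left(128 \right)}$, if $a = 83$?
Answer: $\frac{4131518}{219} \approx 18865.0$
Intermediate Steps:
$s{\left(o \right)} = - \frac{o}{83 + o}$ ($s{\left(o \right)} = - \frac{\left(o + o\right) \frac{1}{o + 83}}{2} = - \frac{2 o \frac{1}{83 + o}}{2} = - \frac{o}{83 + o}$)
$\left(s{\left(136 \right)} + 18909\right) + d{\left(128 \right)} = \left(\left(-1\right) 136 \frac{1}{83 + 136} + 18909\right) - 43 = \left(\left(-1\right) 136 \cdot \frac{1}{219} + 18909\right) - 43 = \left(- \frac{136}{219} + 18909\right) - 43 = \frac{4140935}{219} - 43 = \frac{4131518}{219}$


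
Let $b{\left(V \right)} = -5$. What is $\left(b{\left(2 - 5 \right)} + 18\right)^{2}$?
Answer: $169$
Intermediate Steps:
$\left(b{\left(2 - 5 \right)} + 18\right)^{2} = \left(-5 + 18\right)^{2} = 13^{2} = 169$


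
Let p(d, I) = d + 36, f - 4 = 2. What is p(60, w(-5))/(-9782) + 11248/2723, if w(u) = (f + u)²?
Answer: 54883264/13318193 ≈ 4.1209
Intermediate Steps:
f = 6 (f = 4 + 2 = 6)
w(u) = (6 + u)²
p(d, I) = 36 + d
p(60, w(-5))/(-9782) + 11248/2723 = (36 + 60)/(-9782) + 11248/2723 = 96*(-1/9782) + 11248*(1/2723) = -48/4891 + 11248/2723 = 54883264/13318193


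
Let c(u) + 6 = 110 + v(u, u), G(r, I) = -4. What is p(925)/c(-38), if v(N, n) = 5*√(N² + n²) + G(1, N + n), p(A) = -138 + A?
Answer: -787/622 + 14953*√2/6220 ≈ 2.1345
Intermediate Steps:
v(N, n) = -4 + 5*√(N² + n²) (v(N, n) = 5*√(N² + n²) - 4 = -4 + 5*√(N² + n²))
c(u) = 100 + 5*√2*√(u²) (c(u) = -6 + (110 + (-4 + 5*√(u² + u²))) = -6 + (110 + (-4 + 5*√(2*u²))) = -6 + (110 + (-4 + 5*(√2*√(u²)))) = -6 + (110 + (-4 + 5*√2*√(u²))) = -6 + (106 + 5*√2*√(u²)) = 100 + 5*√2*√(u²))
p(925)/c(-38) = (-138 + 925)/(100 + 5*√2*√((-38)²)) = 787/(100 + 5*√2*√1444) = 787/(100 + 5*√2*38) = 787/(100 + 190*√2)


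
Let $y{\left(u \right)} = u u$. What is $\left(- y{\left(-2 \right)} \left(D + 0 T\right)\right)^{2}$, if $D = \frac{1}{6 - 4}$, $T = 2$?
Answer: $4$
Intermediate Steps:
$D = \frac{1}{2} \approx 0.5$
$y{\left(u \right)} = u^{2}$
$\left(- y{\left(-2 \right)} \left(D + 0 T\right)\right)^{2} = \left(- \left(-2\right)^{2} \left(\frac{1}{2} + 0 \cdot 2\right)\right)^{2} = \left(\left(-1\right) 4 \left(\frac{1}{2} + 0\right)\right)^{2} = \left(\left(-4\right) \frac{1}{2}\right)^{2} = \left(-2\right)^{2} = 4$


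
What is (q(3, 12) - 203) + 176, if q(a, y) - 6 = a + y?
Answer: -6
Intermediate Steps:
q(a, y) = 6 + a + y (q(a, y) = 6 + (a + y) = 6 + a + y)
(q(3, 12) - 203) + 176 = ((6 + 3 + 12) - 203) + 176 = (21 - 203) + 176 = -182 + 176 = -6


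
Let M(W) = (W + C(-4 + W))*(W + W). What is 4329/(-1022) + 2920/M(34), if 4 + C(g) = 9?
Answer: -2124067/677586 ≈ -3.1348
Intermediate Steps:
C(g) = 5 (C(g) = -4 + 9 = 5)
M(W) = 2*W*(5 + W) (M(W) = (W + 5)*(W + W) = (5 + W)*(2*W) = 2*W*(5 + W))
4329/(-1022) + 2920/M(34) = 4329/(-1022) + 2920/((2*34*(5 + 34))) = 4329*(-1/1022) + 2920/((2*34*39)) = -4329/1022 + 2920/2652 = -4329/1022 + 2920*(1/2652) = -4329/1022 + 730/663 = -2124067/677586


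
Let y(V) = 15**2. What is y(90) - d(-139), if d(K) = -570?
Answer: 795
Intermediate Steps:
y(V) = 225
y(90) - d(-139) = 225 - 1*(-570) = 225 + 570 = 795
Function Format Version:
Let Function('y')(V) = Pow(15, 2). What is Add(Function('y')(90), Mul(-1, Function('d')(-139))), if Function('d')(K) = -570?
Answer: 795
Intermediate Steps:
Function('y')(V) = 225
Add(Function('y')(90), Mul(-1, Function('d')(-139))) = Add(225, Mul(-1, -570)) = Add(225, 570) = 795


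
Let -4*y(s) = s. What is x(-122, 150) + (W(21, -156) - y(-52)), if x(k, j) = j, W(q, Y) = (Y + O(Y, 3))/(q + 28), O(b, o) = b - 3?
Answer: 914/7 ≈ 130.57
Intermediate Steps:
O(b, o) = -3 + b
y(s) = -s/4
W(q, Y) = (-3 + 2*Y)/(28 + q) (W(q, Y) = (Y + (-3 + Y))/(q + 28) = (-3 + 2*Y)/(28 + q))
x(-122, 150) + (W(21, -156) - y(-52)) = 150 + ((-3 + 2*(-156))/(28 + 21) - (-1)*(-52)/4) = 150 + ((-3 - 312)/49 - 1*13) = 150 + ((1/49)*(-315) - 13) = 150 + (-45/7 - 13) = 150 - 136/7 = 914/7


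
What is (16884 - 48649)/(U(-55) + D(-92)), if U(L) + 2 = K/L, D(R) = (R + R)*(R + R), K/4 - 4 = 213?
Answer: -1747075/1861102 ≈ -0.93873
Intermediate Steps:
K = 868 (K = 16 + 4*213 = 16 + 852 = 868)
D(R) = 4*R² (D(R) = (2*R)*(2*R) = 4*R²)
U(L) = -2 + 868/L
(16884 - 48649)/(U(-55) + D(-92)) = (16884 - 48649)/((-2 + 868/(-55)) + 4*(-92)²) = -31765/((-2 + 868*(-1/55)) + 4*8464) = -31765/((-2 - 868/55) + 33856) = -31765/(-978/55 + 33856) = -31765/1861102/55 = -31765*55/1861102 = -1747075/1861102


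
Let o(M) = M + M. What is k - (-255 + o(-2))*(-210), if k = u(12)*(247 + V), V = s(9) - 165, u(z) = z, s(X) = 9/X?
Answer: -53394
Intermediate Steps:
o(M) = 2*M
V = -164 (V = 9/9 - 165 = 9*(⅑) - 165 = 1 - 165 = -164)
k = 996 (k = 12*(247 - 164) = 12*83 = 996)
k - (-255 + o(-2))*(-210) = 996 - (-255 + 2*(-2))*(-210) = 996 - (-255 - 4)*(-210) = 996 - (-259)*(-210) = 996 - 1*54390 = 996 - 54390 = -53394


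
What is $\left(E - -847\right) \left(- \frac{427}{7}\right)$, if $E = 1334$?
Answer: $-133041$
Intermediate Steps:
$\left(E - -847\right) \left(- \frac{427}{7}\right) = \left(1334 - -847\right) \left(- \frac{427}{7}\right) = \left(1334 + 847\right) \left(\left(-427\right) \frac{1}{7}\right) = 2181 \left(-61\right) = -133041$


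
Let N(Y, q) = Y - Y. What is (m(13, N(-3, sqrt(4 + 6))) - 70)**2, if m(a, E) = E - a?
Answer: 6889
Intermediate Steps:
N(Y, q) = 0
(m(13, N(-3, sqrt(4 + 6))) - 70)**2 = ((0 - 1*13) - 70)**2 = ((0 - 13) - 70)**2 = (-13 - 70)**2 = (-83)**2 = 6889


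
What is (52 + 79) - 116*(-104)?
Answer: 12195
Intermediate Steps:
(52 + 79) - 116*(-104) = 131 + 12064 = 12195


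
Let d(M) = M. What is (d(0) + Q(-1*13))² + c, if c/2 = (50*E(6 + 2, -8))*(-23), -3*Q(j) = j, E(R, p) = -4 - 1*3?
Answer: 145069/9 ≈ 16119.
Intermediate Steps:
E(R, p) = -7 (E(R, p) = -4 - 3 = -7)
Q(j) = -j/3
c = 16100 (c = 2*((50*(-7))*(-23)) = 2*(-350*(-23)) = 2*8050 = 16100)
(d(0) + Q(-1*13))² + c = (0 - (-1)*13/3)² + 16100 = (0 - ⅓*(-13))² + 16100 = (0 + 13/3)² + 16100 = (13/3)² + 16100 = 169/9 + 16100 = 145069/9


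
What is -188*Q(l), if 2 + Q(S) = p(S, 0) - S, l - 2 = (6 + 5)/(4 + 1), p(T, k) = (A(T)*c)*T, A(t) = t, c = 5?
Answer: -15416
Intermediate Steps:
p(T, k) = 5*T² (p(T, k) = (T*5)*T = (5*T)*T = 5*T²)
l = 21/5 (l = 2 + (6 + 5)/(4 + 1) = 2 + 11/5 = 21/5 ≈ 4.2000)
Q(S) = -2 - S + 5*S² (Q(S) = -2 + (5*S² - S) = -2 + (-S + 5*S²) = -2 - S + 5*S²)
-188*Q(l) = -188*(-2 - 1*21/5 + 5*(21/5)²) = -188*(-2 - 21/5 + 5*(441/25)) = -188*(-2 - 21/5 + 441/5) = -188*82 = -15416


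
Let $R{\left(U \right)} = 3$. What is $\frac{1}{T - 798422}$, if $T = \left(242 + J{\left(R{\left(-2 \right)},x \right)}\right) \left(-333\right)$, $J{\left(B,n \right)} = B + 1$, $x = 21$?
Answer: $- \frac{1}{880340} \approx -1.1359 \cdot 10^{-6}$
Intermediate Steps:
$J{\left(B,n \right)} = 1 + B$
$T = -81918$ ($T = \left(242 + \left(1 + 3\right)\right) \left(-333\right) = \left(242 + 4\right) \left(-333\right) = 246 \left(-333\right) = -81918$)
$\frac{1}{T - 798422} = \frac{1}{-81918 - 798422} = \frac{1}{-880340} = - \frac{1}{880340}$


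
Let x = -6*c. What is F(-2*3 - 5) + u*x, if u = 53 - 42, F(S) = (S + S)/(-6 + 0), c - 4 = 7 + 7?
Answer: -3553/3 ≈ -1184.3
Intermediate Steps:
c = 18 (c = 4 + (7 + 7) = 4 + 14 = 18)
x = -108 (x = -6*18 = -108)
F(S) = -S/3 (F(S) = (2*S)/(-6) = (2*S)*(-⅙) = -S/3)
u = 11
F(-2*3 - 5) + u*x = -(-2*3 - 5)/3 + 11*(-108) = -(-6 - 5)/3 - 1188 = -⅓*(-11) - 1188 = 11/3 - 1188 = -3553/3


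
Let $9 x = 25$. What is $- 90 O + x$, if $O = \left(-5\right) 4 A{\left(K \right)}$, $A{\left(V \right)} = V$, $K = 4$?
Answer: $\frac{64825}{9} \approx 7202.8$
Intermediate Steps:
$x = \frac{25}{9}$ ($x = \frac{1}{9} \cdot 25 = \frac{25}{9} \approx 2.7778$)
$O = -80$ ($O = \left(-5\right) 4 \cdot 4 = \left(-20\right) 4 = -80$)
$- 90 O + x = \left(-90\right) \left(-80\right) + \frac{25}{9} = 7200 + \frac{25}{9} = \frac{64825}{9}$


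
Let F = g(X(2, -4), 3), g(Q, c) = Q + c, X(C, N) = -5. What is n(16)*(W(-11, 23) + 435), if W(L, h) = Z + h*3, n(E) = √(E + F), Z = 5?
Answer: 509*√14 ≈ 1904.5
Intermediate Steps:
F = -2 (F = -5 + 3 = -2)
n(E) = √(-2 + E) (n(E) = √(E - 2) = √(-2 + E))
W(L, h) = 5 + 3*h (W(L, h) = 5 + h*3 = 5 + 3*h)
n(16)*(W(-11, 23) + 435) = √(-2 + 16)*((5 + 3*23) + 435) = √14*((5 + 69) + 435) = √14*(74 + 435) = √14*509 = 509*√14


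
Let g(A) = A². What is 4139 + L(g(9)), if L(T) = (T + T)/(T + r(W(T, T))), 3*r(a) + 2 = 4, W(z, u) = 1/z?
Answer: 1014541/245 ≈ 4141.0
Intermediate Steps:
r(a) = ⅔ (r(a) = -⅔ + (⅓)*4 = -⅔ + 4/3 = ⅔)
L(T) = 2*T/(⅔ + T) (L(T) = (T + T)/(T + ⅔) = (2*T)/(⅔ + T) = 2*T/(⅔ + T))
4139 + L(g(9)) = 4139 + 6*9²/(2 + 3*9²) = 4139 + 6*81/(2 + 3*81) = 4139 + 6*81/(2 + 243) = 4139 + 6*81/245 = 4139 + 6*81*(1/245) = 4139 + 486/245 = 1014541/245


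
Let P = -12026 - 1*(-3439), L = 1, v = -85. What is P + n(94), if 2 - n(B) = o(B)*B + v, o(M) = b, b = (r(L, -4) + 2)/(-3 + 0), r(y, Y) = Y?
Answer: -25688/3 ≈ -8562.7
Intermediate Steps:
P = -8587 (P = -12026 + 3439 = -8587)
b = ⅔ (b = (-4 + 2)/(-3 + 0) = -2/(-3) = -2*(-⅓) = ⅔ ≈ 0.66667)
o(M) = ⅔
n(B) = 87 - 2*B/3 (n(B) = 2 - (2*B/3 - 85) = 2 - (-85 + 2*B/3) = 2 + (85 - 2*B/3) = 87 - 2*B/3)
P + n(94) = -8587 + (87 - ⅔*94) = -8587 + (87 - 188/3) = -8587 + 73/3 = -25688/3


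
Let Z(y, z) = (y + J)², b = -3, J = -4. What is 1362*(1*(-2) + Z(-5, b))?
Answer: 107598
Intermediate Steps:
Z(y, z) = (-4 + y)² (Z(y, z) = (y - 4)² = (-4 + y)²)
1362*(1*(-2) + Z(-5, b)) = 1362*(1*(-2) + (-4 - 5)²) = 1362*(-2 + (-9)²) = 1362*(-2 + 81) = 1362*79 = 107598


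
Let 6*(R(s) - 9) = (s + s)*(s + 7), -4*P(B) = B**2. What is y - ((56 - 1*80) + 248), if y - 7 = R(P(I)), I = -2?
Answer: -210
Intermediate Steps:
P(B) = -B**2/4
R(s) = 9 + s*(7 + s)/3 (R(s) = 9 + ((s + s)*(s + 7))/6 = 9 + ((2*s)*(7 + s))/6 = 9 + (2*s*(7 + s))/6 = 9 + s*(7 + s)/3)
y = 14 (y = 7 + (9 + (-1/4*(-2)**2)**2/3 + 7*(-1/4*(-2)**2)/3) = 7 + (9 + (-1/4*4)**2/3 + 7*(-1/4*4)/3) = 7 + (9 + (1/3)*(-1)**2 + (7/3)*(-1)) = 7 + (9 + (1/3)*1 - 7/3) = 7 + (9 + 1/3 - 7/3) = 7 + 7 = 14)
y - ((56 - 1*80) + 248) = 14 - ((56 - 1*80) + 248) = 14 - ((56 - 80) + 248) = 14 - (-24 + 248) = 14 - 1*224 = 14 - 224 = -210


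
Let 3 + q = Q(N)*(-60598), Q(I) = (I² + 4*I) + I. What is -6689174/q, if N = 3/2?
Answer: 13378348/1181667 ≈ 11.322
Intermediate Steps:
N = 3/2 (N = 3*(½) = 3/2 ≈ 1.5000)
Q(I) = I² + 5*I
q = -1181667/2 (q = -3 + (3*(5 + 3/2)/2)*(-60598) = -3 + ((3/2)*(13/2))*(-60598) = -3 + (39/4)*(-60598) = -3 - 1181661/2 = -1181667/2 ≈ -5.9083e+5)
-6689174/q = -6689174/(-1181667/2) = -6689174*(-2/1181667) = 13378348/1181667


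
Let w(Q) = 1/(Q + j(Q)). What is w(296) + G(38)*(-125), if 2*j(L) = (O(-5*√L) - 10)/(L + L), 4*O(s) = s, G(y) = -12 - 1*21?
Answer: 1013249376516447/245636011307 + 5920*√74/245636011307 ≈ 4125.0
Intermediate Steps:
G(y) = -33 (G(y) = -12 - 21 = -33)
O(s) = s/4
j(L) = (-10 - 5*√L/4)/(4*L) (j(L) = (((-5*√L)/4 - 10)/(L + L))/2 = ((-5*√L/4 - 10)/((2*L)))/2 = ((-10 - 5*√L/4)*(1/(2*L)))/2 = ((-10 - 5*√L/4)/(2*L))/2 = (-10 - 5*√L/4)/(4*L))
w(Q) = 1/(Q + 5*(-8 - √Q)/(16*Q))
w(296) + G(38)*(-125) = 16*296/(-40 - 10*√74 + 16*296²) - 33*(-125) = 16*296/(-40 - 10*√74 + 16*87616) + 4125 = 16*296/(-40 - 10*√74 + 1401856) + 4125 = 16*296/(1401816 - 10*√74) + 4125 = 4736/(1401816 - 10*√74) + 4125 = 4125 + 4736/(1401816 - 10*√74)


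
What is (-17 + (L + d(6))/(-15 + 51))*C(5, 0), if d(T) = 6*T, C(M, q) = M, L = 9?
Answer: -315/4 ≈ -78.750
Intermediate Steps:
(-17 + (L + d(6))/(-15 + 51))*C(5, 0) = (-17 + (9 + 6*6)/(-15 + 51))*5 = (-17 + (9 + 36)/36)*5 = (-17 + 45*(1/36))*5 = (-17 + 5/4)*5 = -63/4*5 = -315/4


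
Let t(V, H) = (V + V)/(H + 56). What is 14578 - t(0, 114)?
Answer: 14578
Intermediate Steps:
t(V, H) = 2*V/(56 + H) (t(V, H) = (2*V)/(56 + H) = 2*V/(56 + H))
14578 - t(0, 114) = 14578 - 2*0/(56 + 114) = 14578 - 2*0/170 = 14578 - 1*0 = 14578 + 0 = 14578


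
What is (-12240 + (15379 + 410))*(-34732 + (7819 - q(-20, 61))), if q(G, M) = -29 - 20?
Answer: -95340336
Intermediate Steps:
q(G, M) = -49
(-12240 + (15379 + 410))*(-34732 + (7819 - q(-20, 61))) = (-12240 + (15379 + 410))*(-34732 + (7819 - 1*(-49))) = (-12240 + 15789)*(-34732 + (7819 + 49)) = 3549*(-34732 + 7868) = 3549*(-26864) = -95340336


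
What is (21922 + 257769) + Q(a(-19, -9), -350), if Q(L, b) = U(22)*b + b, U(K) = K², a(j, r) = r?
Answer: 109941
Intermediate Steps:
Q(L, b) = 485*b (Q(L, b) = 22²*b + b = 484*b + b = 485*b)
(21922 + 257769) + Q(a(-19, -9), -350) = (21922 + 257769) + 485*(-350) = 279691 - 169750 = 109941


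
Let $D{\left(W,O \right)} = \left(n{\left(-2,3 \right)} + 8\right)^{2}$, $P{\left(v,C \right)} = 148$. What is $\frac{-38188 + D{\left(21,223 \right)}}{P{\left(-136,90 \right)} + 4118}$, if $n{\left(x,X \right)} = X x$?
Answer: $- \frac{6364}{711} \approx -8.9508$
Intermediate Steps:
$D{\left(W,O \right)} = 4$ ($D{\left(W,O \right)} = \left(3 \left(-2\right) + 8\right)^{2} = \left(-6 + 8\right)^{2} = 2^{2} = 4$)
$\frac{-38188 + D{\left(21,223 \right)}}{P{\left(-136,90 \right)} + 4118} = \frac{-38188 + 4}{148 + 4118} = - \frac{38184}{4266} = \left(-38184\right) \frac{1}{4266} = - \frac{6364}{711}$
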